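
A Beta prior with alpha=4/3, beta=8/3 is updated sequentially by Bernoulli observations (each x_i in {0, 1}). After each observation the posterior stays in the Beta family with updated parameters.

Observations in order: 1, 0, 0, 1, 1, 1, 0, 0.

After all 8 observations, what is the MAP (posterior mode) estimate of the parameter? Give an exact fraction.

obs 1: x=1 → posterior Beta(7/3, 8/3)
obs 2: x=0 → posterior Beta(7/3, 11/3)
obs 3: x=0 → posterior Beta(7/3, 14/3)
obs 4: x=1 → posterior Beta(10/3, 14/3)
obs 5: x=1 → posterior Beta(13/3, 14/3)
obs 6: x=1 → posterior Beta(16/3, 14/3)
obs 7: x=0 → posterior Beta(16/3, 17/3)
obs 8: x=0 → posterior Beta(16/3, 20/3)

13/30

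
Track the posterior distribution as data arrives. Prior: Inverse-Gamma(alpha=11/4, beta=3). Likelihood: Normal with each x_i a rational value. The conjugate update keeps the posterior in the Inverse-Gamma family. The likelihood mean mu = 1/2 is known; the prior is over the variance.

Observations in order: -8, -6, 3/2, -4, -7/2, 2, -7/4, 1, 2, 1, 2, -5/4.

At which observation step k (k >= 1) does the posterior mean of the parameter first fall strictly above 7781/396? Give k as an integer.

obs 1: x=-8 → posterior Inverse-Gamma(13/4, 313/8)
obs 2: x=-6 → posterior Inverse-Gamma(15/4, 241/4)
obs 3: x=3/2 → posterior Inverse-Gamma(17/4, 243/4)
obs 4: x=-4 → posterior Inverse-Gamma(19/4, 567/8)
obs 5: x=-7/2 → posterior Inverse-Gamma(21/4, 631/8)
obs 6: x=2 → posterior Inverse-Gamma(23/4, 80)
obs 7: x=-7/4 → posterior Inverse-Gamma(25/4, 2641/32)
obs 8: x=1 → posterior Inverse-Gamma(27/4, 2645/32)
obs 9: x=2 → posterior Inverse-Gamma(29/4, 2681/32)
obs 10: x=1 → posterior Inverse-Gamma(31/4, 2685/32)
obs 11: x=2 → posterior Inverse-Gamma(33/4, 2721/32)
obs 12: x=-5/4 → posterior Inverse-Gamma(35/4, 1385/16)

k = 2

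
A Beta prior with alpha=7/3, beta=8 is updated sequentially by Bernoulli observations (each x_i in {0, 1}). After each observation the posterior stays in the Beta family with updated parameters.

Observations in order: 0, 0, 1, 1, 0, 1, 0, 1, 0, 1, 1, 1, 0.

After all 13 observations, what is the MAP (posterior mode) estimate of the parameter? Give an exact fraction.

obs 1: x=0 → posterior Beta(7/3, 9)
obs 2: x=0 → posterior Beta(7/3, 10)
obs 3: x=1 → posterior Beta(10/3, 10)
obs 4: x=1 → posterior Beta(13/3, 10)
obs 5: x=0 → posterior Beta(13/3, 11)
obs 6: x=1 → posterior Beta(16/3, 11)
obs 7: x=0 → posterior Beta(16/3, 12)
obs 8: x=1 → posterior Beta(19/3, 12)
obs 9: x=0 → posterior Beta(19/3, 13)
obs 10: x=1 → posterior Beta(22/3, 13)
obs 11: x=1 → posterior Beta(25/3, 13)
obs 12: x=1 → posterior Beta(28/3, 13)
obs 13: x=0 → posterior Beta(28/3, 14)

25/64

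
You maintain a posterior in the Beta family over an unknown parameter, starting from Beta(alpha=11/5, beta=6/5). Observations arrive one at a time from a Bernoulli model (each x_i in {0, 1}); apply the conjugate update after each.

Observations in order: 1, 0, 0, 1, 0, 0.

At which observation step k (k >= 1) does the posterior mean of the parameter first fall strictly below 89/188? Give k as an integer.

k = 6

obs 1: x=1 → posterior Beta(16/5, 6/5)
obs 2: x=0 → posterior Beta(16/5, 11/5)
obs 3: x=0 → posterior Beta(16/5, 16/5)
obs 4: x=1 → posterior Beta(21/5, 16/5)
obs 5: x=0 → posterior Beta(21/5, 21/5)
obs 6: x=0 → posterior Beta(21/5, 26/5)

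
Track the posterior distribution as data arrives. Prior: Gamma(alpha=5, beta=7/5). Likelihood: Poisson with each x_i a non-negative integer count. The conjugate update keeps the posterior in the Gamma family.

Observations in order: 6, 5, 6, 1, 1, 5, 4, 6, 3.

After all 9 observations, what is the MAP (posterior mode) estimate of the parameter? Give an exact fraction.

205/52

obs 1: x=6 → posterior Gamma(11, 12/5)
obs 2: x=5 → posterior Gamma(16, 17/5)
obs 3: x=6 → posterior Gamma(22, 22/5)
obs 4: x=1 → posterior Gamma(23, 27/5)
obs 5: x=1 → posterior Gamma(24, 32/5)
obs 6: x=5 → posterior Gamma(29, 37/5)
obs 7: x=4 → posterior Gamma(33, 42/5)
obs 8: x=6 → posterior Gamma(39, 47/5)
obs 9: x=3 → posterior Gamma(42, 52/5)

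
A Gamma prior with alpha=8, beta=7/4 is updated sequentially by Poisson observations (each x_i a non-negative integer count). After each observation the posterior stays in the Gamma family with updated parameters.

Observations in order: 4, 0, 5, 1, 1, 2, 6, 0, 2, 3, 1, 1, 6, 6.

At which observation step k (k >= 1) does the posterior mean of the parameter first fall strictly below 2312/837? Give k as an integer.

obs 1: x=4 → posterior Gamma(12, 11/4)
obs 2: x=0 → posterior Gamma(12, 15/4)
obs 3: x=5 → posterior Gamma(17, 19/4)
obs 4: x=1 → posterior Gamma(18, 23/4)
obs 5: x=1 → posterior Gamma(19, 27/4)
obs 6: x=2 → posterior Gamma(21, 31/4)
obs 7: x=6 → posterior Gamma(27, 35/4)
obs 8: x=0 → posterior Gamma(27, 39/4)
obs 9: x=2 → posterior Gamma(29, 43/4)
obs 10: x=3 → posterior Gamma(32, 47/4)
obs 11: x=1 → posterior Gamma(33, 51/4)
obs 12: x=1 → posterior Gamma(34, 55/4)
obs 13: x=6 → posterior Gamma(40, 59/4)
obs 14: x=6 → posterior Gamma(46, 63/4)

k = 6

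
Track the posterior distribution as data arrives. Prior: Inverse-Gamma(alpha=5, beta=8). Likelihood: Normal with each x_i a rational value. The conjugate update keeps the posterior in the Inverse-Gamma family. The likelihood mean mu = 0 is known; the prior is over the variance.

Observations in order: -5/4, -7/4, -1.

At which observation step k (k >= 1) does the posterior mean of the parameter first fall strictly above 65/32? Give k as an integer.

k = 2

obs 1: x=-5/4 → posterior Inverse-Gamma(11/2, 281/32)
obs 2: x=-7/4 → posterior Inverse-Gamma(6, 165/16)
obs 3: x=-1 → posterior Inverse-Gamma(13/2, 173/16)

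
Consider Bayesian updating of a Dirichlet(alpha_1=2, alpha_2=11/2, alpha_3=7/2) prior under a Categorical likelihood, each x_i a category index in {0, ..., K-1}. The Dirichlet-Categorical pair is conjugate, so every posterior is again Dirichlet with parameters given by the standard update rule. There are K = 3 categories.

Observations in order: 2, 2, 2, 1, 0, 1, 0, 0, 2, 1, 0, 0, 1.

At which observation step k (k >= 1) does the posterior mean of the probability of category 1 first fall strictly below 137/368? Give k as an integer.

obs 1: x=2 → posterior Dirichlet(2, 11/2, 9/2)
obs 2: x=2 → posterior Dirichlet(2, 11/2, 11/2)
obs 3: x=2 → posterior Dirichlet(2, 11/2, 13/2)
obs 4: x=1 → posterior Dirichlet(2, 13/2, 13/2)
obs 5: x=0 → posterior Dirichlet(3, 13/2, 13/2)
obs 6: x=1 → posterior Dirichlet(3, 15/2, 13/2)
obs 7: x=0 → posterior Dirichlet(4, 15/2, 13/2)
obs 8: x=0 → posterior Dirichlet(5, 15/2, 13/2)
obs 9: x=2 → posterior Dirichlet(5, 15/2, 15/2)
obs 10: x=1 → posterior Dirichlet(5, 17/2, 15/2)
obs 11: x=0 → posterior Dirichlet(6, 17/2, 15/2)
obs 12: x=0 → posterior Dirichlet(7, 17/2, 15/2)
obs 13: x=1 → posterior Dirichlet(7, 19/2, 15/2)

k = 12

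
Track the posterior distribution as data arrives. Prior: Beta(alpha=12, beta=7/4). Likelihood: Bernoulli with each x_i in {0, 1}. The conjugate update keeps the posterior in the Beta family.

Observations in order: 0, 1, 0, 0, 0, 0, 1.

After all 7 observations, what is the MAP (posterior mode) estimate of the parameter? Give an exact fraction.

52/75

obs 1: x=0 → posterior Beta(12, 11/4)
obs 2: x=1 → posterior Beta(13, 11/4)
obs 3: x=0 → posterior Beta(13, 15/4)
obs 4: x=0 → posterior Beta(13, 19/4)
obs 5: x=0 → posterior Beta(13, 23/4)
obs 6: x=0 → posterior Beta(13, 27/4)
obs 7: x=1 → posterior Beta(14, 27/4)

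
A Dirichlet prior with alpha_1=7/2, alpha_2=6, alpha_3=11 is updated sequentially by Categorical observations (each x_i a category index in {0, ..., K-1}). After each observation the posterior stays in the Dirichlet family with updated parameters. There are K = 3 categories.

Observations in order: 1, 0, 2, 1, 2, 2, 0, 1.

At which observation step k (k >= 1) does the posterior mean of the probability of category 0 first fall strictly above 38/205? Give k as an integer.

k = 2

obs 1: x=1 → posterior Dirichlet(7/2, 7, 11)
obs 2: x=0 → posterior Dirichlet(9/2, 7, 11)
obs 3: x=2 → posterior Dirichlet(9/2, 7, 12)
obs 4: x=1 → posterior Dirichlet(9/2, 8, 12)
obs 5: x=2 → posterior Dirichlet(9/2, 8, 13)
obs 6: x=2 → posterior Dirichlet(9/2, 8, 14)
obs 7: x=0 → posterior Dirichlet(11/2, 8, 14)
obs 8: x=1 → posterior Dirichlet(11/2, 9, 14)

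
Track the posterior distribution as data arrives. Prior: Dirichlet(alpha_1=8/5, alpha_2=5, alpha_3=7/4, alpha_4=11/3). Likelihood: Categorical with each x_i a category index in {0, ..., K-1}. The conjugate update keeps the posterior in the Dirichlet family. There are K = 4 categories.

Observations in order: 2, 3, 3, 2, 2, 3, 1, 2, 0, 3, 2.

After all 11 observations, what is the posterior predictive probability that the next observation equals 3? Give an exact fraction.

460/1381

obs 1: x=2 → posterior Dirichlet(8/5, 5, 11/4, 11/3)
obs 2: x=3 → posterior Dirichlet(8/5, 5, 11/4, 14/3)
obs 3: x=3 → posterior Dirichlet(8/5, 5, 11/4, 17/3)
obs 4: x=2 → posterior Dirichlet(8/5, 5, 15/4, 17/3)
obs 5: x=2 → posterior Dirichlet(8/5, 5, 19/4, 17/3)
obs 6: x=3 → posterior Dirichlet(8/5, 5, 19/4, 20/3)
obs 7: x=1 → posterior Dirichlet(8/5, 6, 19/4, 20/3)
obs 8: x=2 → posterior Dirichlet(8/5, 6, 23/4, 20/3)
obs 9: x=0 → posterior Dirichlet(13/5, 6, 23/4, 20/3)
obs 10: x=3 → posterior Dirichlet(13/5, 6, 23/4, 23/3)
obs 11: x=2 → posterior Dirichlet(13/5, 6, 27/4, 23/3)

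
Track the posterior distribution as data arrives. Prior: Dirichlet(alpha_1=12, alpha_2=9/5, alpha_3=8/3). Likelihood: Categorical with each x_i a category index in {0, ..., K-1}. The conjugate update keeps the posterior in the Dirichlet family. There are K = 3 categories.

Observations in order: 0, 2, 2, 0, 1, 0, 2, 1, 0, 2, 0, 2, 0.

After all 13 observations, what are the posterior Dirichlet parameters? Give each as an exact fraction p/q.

obs 1: x=0 → posterior Dirichlet(13, 9/5, 8/3)
obs 2: x=2 → posterior Dirichlet(13, 9/5, 11/3)
obs 3: x=2 → posterior Dirichlet(13, 9/5, 14/3)
obs 4: x=0 → posterior Dirichlet(14, 9/5, 14/3)
obs 5: x=1 → posterior Dirichlet(14, 14/5, 14/3)
obs 6: x=0 → posterior Dirichlet(15, 14/5, 14/3)
obs 7: x=2 → posterior Dirichlet(15, 14/5, 17/3)
obs 8: x=1 → posterior Dirichlet(15, 19/5, 17/3)
obs 9: x=0 → posterior Dirichlet(16, 19/5, 17/3)
obs 10: x=2 → posterior Dirichlet(16, 19/5, 20/3)
obs 11: x=0 → posterior Dirichlet(17, 19/5, 20/3)
obs 12: x=2 → posterior Dirichlet(17, 19/5, 23/3)
obs 13: x=0 → posterior Dirichlet(18, 19/5, 23/3)

alpha_1=18, alpha_2=19/5, alpha_3=23/3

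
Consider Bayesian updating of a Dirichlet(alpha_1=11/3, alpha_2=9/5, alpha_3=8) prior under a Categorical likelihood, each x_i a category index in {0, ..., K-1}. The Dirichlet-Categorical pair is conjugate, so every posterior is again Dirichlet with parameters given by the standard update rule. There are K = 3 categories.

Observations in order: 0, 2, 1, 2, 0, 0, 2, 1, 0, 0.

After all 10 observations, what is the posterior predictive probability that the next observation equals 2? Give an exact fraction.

obs 1: x=0 → posterior Dirichlet(14/3, 9/5, 8)
obs 2: x=2 → posterior Dirichlet(14/3, 9/5, 9)
obs 3: x=1 → posterior Dirichlet(14/3, 14/5, 9)
obs 4: x=2 → posterior Dirichlet(14/3, 14/5, 10)
obs 5: x=0 → posterior Dirichlet(17/3, 14/5, 10)
obs 6: x=0 → posterior Dirichlet(20/3, 14/5, 10)
obs 7: x=2 → posterior Dirichlet(20/3, 14/5, 11)
obs 8: x=1 → posterior Dirichlet(20/3, 19/5, 11)
obs 9: x=0 → posterior Dirichlet(23/3, 19/5, 11)
obs 10: x=0 → posterior Dirichlet(26/3, 19/5, 11)

15/32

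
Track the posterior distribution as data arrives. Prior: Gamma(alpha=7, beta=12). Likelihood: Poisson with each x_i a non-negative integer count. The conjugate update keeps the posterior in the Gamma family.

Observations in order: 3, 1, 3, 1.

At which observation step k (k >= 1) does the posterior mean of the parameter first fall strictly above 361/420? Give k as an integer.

obs 1: x=3 → posterior Gamma(10, 13)
obs 2: x=1 → posterior Gamma(11, 14)
obs 3: x=3 → posterior Gamma(14, 15)
obs 4: x=1 → posterior Gamma(15, 16)

k = 3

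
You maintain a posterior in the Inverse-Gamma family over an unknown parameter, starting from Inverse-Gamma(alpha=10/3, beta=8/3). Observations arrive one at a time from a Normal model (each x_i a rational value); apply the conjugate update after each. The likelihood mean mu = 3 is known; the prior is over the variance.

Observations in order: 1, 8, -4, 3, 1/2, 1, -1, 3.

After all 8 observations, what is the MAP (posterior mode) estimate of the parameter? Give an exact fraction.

263/40

obs 1: x=1 → posterior Inverse-Gamma(23/6, 14/3)
obs 2: x=8 → posterior Inverse-Gamma(13/3, 103/6)
obs 3: x=-4 → posterior Inverse-Gamma(29/6, 125/3)
obs 4: x=3 → posterior Inverse-Gamma(16/3, 125/3)
obs 5: x=1/2 → posterior Inverse-Gamma(35/6, 1075/24)
obs 6: x=1 → posterior Inverse-Gamma(19/3, 1123/24)
obs 7: x=-1 → posterior Inverse-Gamma(41/6, 1315/24)
obs 8: x=3 → posterior Inverse-Gamma(22/3, 1315/24)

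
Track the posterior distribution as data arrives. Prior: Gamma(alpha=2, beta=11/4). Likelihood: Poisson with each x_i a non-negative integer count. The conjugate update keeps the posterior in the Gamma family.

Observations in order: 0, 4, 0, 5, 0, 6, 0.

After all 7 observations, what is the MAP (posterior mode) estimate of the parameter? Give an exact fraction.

obs 1: x=0 → posterior Gamma(2, 15/4)
obs 2: x=4 → posterior Gamma(6, 19/4)
obs 3: x=0 → posterior Gamma(6, 23/4)
obs 4: x=5 → posterior Gamma(11, 27/4)
obs 5: x=0 → posterior Gamma(11, 31/4)
obs 6: x=6 → posterior Gamma(17, 35/4)
obs 7: x=0 → posterior Gamma(17, 39/4)

64/39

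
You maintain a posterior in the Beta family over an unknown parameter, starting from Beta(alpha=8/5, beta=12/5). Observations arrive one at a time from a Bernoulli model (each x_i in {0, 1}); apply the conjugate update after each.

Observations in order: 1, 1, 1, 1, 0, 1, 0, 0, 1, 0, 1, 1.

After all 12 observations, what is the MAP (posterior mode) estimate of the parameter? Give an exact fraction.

43/70

obs 1: x=1 → posterior Beta(13/5, 12/5)
obs 2: x=1 → posterior Beta(18/5, 12/5)
obs 3: x=1 → posterior Beta(23/5, 12/5)
obs 4: x=1 → posterior Beta(28/5, 12/5)
obs 5: x=0 → posterior Beta(28/5, 17/5)
obs 6: x=1 → posterior Beta(33/5, 17/5)
obs 7: x=0 → posterior Beta(33/5, 22/5)
obs 8: x=0 → posterior Beta(33/5, 27/5)
obs 9: x=1 → posterior Beta(38/5, 27/5)
obs 10: x=0 → posterior Beta(38/5, 32/5)
obs 11: x=1 → posterior Beta(43/5, 32/5)
obs 12: x=1 → posterior Beta(48/5, 32/5)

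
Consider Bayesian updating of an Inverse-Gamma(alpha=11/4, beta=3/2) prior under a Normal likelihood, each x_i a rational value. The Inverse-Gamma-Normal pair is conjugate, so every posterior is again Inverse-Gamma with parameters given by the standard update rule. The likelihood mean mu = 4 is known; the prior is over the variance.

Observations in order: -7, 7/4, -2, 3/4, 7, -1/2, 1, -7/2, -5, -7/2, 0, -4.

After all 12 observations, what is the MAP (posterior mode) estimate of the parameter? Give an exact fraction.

3899/156

obs 1: x=-7 → posterior Inverse-Gamma(13/4, 62)
obs 2: x=7/4 → posterior Inverse-Gamma(15/4, 2065/32)
obs 3: x=-2 → posterior Inverse-Gamma(17/4, 2641/32)
obs 4: x=3/4 → posterior Inverse-Gamma(19/4, 1405/16)
obs 5: x=7 → posterior Inverse-Gamma(21/4, 1477/16)
obs 6: x=-1/2 → posterior Inverse-Gamma(23/4, 1639/16)
obs 7: x=1 → posterior Inverse-Gamma(25/4, 1711/16)
obs 8: x=-7/2 → posterior Inverse-Gamma(27/4, 2161/16)
obs 9: x=-5 → posterior Inverse-Gamma(29/4, 2809/16)
obs 10: x=-7/2 → posterior Inverse-Gamma(31/4, 3259/16)
obs 11: x=0 → posterior Inverse-Gamma(33/4, 3387/16)
obs 12: x=-4 → posterior Inverse-Gamma(35/4, 3899/16)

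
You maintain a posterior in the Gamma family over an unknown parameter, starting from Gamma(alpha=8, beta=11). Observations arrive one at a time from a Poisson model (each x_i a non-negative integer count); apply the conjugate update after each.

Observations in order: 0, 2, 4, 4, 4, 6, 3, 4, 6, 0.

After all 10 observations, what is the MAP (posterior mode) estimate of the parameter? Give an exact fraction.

obs 1: x=0 → posterior Gamma(8, 12)
obs 2: x=2 → posterior Gamma(10, 13)
obs 3: x=4 → posterior Gamma(14, 14)
obs 4: x=4 → posterior Gamma(18, 15)
obs 5: x=4 → posterior Gamma(22, 16)
obs 6: x=6 → posterior Gamma(28, 17)
obs 7: x=3 → posterior Gamma(31, 18)
obs 8: x=4 → posterior Gamma(35, 19)
obs 9: x=6 → posterior Gamma(41, 20)
obs 10: x=0 → posterior Gamma(41, 21)

40/21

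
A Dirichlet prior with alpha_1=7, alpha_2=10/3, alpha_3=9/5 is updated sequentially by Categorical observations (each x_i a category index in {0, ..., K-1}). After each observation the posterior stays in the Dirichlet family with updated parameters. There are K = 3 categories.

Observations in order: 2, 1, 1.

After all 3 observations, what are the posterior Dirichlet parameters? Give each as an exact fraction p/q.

obs 1: x=2 → posterior Dirichlet(7, 10/3, 14/5)
obs 2: x=1 → posterior Dirichlet(7, 13/3, 14/5)
obs 3: x=1 → posterior Dirichlet(7, 16/3, 14/5)

alpha_1=7, alpha_2=16/3, alpha_3=14/5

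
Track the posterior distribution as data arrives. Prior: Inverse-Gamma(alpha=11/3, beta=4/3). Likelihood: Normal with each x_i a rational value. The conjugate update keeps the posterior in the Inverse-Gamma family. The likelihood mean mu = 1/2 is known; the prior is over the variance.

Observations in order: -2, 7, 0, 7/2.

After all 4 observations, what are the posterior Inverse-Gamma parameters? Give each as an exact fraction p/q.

obs 1: x=-2 → posterior Inverse-Gamma(25/6, 107/24)
obs 2: x=7 → posterior Inverse-Gamma(14/3, 307/12)
obs 3: x=0 → posterior Inverse-Gamma(31/6, 617/24)
obs 4: x=7/2 → posterior Inverse-Gamma(17/3, 725/24)

alpha=17/3, beta=725/24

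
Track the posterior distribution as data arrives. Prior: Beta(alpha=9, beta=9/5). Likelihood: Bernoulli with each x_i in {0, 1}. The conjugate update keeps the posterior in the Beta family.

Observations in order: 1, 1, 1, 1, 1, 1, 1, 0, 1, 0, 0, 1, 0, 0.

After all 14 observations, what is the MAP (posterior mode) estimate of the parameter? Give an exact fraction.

85/114

obs 1: x=1 → posterior Beta(10, 9/5)
obs 2: x=1 → posterior Beta(11, 9/5)
obs 3: x=1 → posterior Beta(12, 9/5)
obs 4: x=1 → posterior Beta(13, 9/5)
obs 5: x=1 → posterior Beta(14, 9/5)
obs 6: x=1 → posterior Beta(15, 9/5)
obs 7: x=1 → posterior Beta(16, 9/5)
obs 8: x=0 → posterior Beta(16, 14/5)
obs 9: x=1 → posterior Beta(17, 14/5)
obs 10: x=0 → posterior Beta(17, 19/5)
obs 11: x=0 → posterior Beta(17, 24/5)
obs 12: x=1 → posterior Beta(18, 24/5)
obs 13: x=0 → posterior Beta(18, 29/5)
obs 14: x=0 → posterior Beta(18, 34/5)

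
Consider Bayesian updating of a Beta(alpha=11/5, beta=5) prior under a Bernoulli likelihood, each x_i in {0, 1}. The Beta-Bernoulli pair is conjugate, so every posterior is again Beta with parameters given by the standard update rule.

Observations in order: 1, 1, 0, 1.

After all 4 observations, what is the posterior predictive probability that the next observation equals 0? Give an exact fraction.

15/28

obs 1: x=1 → posterior Beta(16/5, 5)
obs 2: x=1 → posterior Beta(21/5, 5)
obs 3: x=0 → posterior Beta(21/5, 6)
obs 4: x=1 → posterior Beta(26/5, 6)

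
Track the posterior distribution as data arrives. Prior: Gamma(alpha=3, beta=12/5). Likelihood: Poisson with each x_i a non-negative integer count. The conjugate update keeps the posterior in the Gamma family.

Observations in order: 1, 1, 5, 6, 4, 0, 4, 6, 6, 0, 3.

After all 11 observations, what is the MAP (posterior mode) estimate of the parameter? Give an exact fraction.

190/67

obs 1: x=1 → posterior Gamma(4, 17/5)
obs 2: x=1 → posterior Gamma(5, 22/5)
obs 3: x=5 → posterior Gamma(10, 27/5)
obs 4: x=6 → posterior Gamma(16, 32/5)
obs 5: x=4 → posterior Gamma(20, 37/5)
obs 6: x=0 → posterior Gamma(20, 42/5)
obs 7: x=4 → posterior Gamma(24, 47/5)
obs 8: x=6 → posterior Gamma(30, 52/5)
obs 9: x=6 → posterior Gamma(36, 57/5)
obs 10: x=0 → posterior Gamma(36, 62/5)
obs 11: x=3 → posterior Gamma(39, 67/5)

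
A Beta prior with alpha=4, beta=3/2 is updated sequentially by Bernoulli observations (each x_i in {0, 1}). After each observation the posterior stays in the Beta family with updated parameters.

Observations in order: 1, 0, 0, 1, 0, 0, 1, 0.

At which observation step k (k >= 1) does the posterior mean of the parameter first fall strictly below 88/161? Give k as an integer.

obs 1: x=1 → posterior Beta(5, 3/2)
obs 2: x=0 → posterior Beta(5, 5/2)
obs 3: x=0 → posterior Beta(5, 7/2)
obs 4: x=1 → posterior Beta(6, 7/2)
obs 5: x=0 → posterior Beta(6, 9/2)
obs 6: x=0 → posterior Beta(6, 11/2)
obs 7: x=1 → posterior Beta(7, 11/2)
obs 8: x=0 → posterior Beta(7, 13/2)

k = 6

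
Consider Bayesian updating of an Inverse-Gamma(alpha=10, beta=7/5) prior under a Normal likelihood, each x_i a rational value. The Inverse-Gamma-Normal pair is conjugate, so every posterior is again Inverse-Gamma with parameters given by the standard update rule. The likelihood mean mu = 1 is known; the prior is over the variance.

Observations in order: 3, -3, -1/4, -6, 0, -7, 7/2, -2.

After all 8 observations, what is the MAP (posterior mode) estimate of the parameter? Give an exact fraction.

12289/2400

obs 1: x=3 → posterior Inverse-Gamma(21/2, 17/5)
obs 2: x=-3 → posterior Inverse-Gamma(11, 57/5)
obs 3: x=-1/4 → posterior Inverse-Gamma(23/2, 1949/160)
obs 4: x=-6 → posterior Inverse-Gamma(12, 5869/160)
obs 5: x=0 → posterior Inverse-Gamma(25/2, 5949/160)
obs 6: x=-7 → posterior Inverse-Gamma(13, 11069/160)
obs 7: x=7/2 → posterior Inverse-Gamma(27/2, 11569/160)
obs 8: x=-2 → posterior Inverse-Gamma(14, 12289/160)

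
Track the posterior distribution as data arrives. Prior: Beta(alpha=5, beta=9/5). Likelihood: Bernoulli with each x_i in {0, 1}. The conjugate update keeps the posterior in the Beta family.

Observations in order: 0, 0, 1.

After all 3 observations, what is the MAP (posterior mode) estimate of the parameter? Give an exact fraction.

obs 1: x=0 → posterior Beta(5, 14/5)
obs 2: x=0 → posterior Beta(5, 19/5)
obs 3: x=1 → posterior Beta(6, 19/5)

25/39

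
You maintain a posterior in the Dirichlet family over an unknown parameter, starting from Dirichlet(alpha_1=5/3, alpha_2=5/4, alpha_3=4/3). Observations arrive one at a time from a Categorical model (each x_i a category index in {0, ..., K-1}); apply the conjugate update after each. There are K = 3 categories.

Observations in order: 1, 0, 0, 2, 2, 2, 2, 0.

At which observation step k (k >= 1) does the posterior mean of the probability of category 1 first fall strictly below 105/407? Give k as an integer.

k = 5

obs 1: x=1 → posterior Dirichlet(5/3, 9/4, 4/3)
obs 2: x=0 → posterior Dirichlet(8/3, 9/4, 4/3)
obs 3: x=0 → posterior Dirichlet(11/3, 9/4, 4/3)
obs 4: x=2 → posterior Dirichlet(11/3, 9/4, 7/3)
obs 5: x=2 → posterior Dirichlet(11/3, 9/4, 10/3)
obs 6: x=2 → posterior Dirichlet(11/3, 9/4, 13/3)
obs 7: x=2 → posterior Dirichlet(11/3, 9/4, 16/3)
obs 8: x=0 → posterior Dirichlet(14/3, 9/4, 16/3)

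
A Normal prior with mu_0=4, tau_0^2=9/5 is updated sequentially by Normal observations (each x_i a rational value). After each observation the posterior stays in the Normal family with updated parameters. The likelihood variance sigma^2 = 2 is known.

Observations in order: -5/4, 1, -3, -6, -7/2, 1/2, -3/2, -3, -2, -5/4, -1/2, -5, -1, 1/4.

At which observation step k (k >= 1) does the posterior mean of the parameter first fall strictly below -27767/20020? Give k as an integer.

k = 9

obs 1: x=-5/4 → posterior Normal(115/76, 18/19)
obs 2: x=1 → posterior Normal(151/112, 9/14)
obs 3: x=-3 → posterior Normal(43/148, 18/37)
obs 4: x=-6 → posterior Normal(-173/184, 9/23)
obs 5: x=-7/2 → posterior Normal(-299/220, 18/55)
obs 6: x=1/2 → posterior Normal(-281/256, 9/32)
obs 7: x=-3/2 → posterior Normal(-335/292, 18/73)
obs 8: x=-3 → posterior Normal(-443/328, 9/41)
obs 9: x=-2 → posterior Normal(-515/364, 18/91)
obs 10: x=-5/4 → posterior Normal(-7/5, 9/50)
obs 11: x=-1/2 → posterior Normal(-289/218, 18/109)
obs 12: x=-5 → posterior Normal(-379/236, 9/59)
obs 13: x=-1 → posterior Normal(-397/254, 18/127)
obs 14: x=1/4 → posterior Normal(-785/544, 9/68)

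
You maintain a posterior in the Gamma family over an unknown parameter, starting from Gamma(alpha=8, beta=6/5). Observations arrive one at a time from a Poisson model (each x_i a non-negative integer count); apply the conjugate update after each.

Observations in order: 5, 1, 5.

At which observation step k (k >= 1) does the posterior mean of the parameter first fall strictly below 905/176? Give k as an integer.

obs 1: x=5 → posterior Gamma(13, 11/5)
obs 2: x=1 → posterior Gamma(14, 16/5)
obs 3: x=5 → posterior Gamma(19, 21/5)

k = 2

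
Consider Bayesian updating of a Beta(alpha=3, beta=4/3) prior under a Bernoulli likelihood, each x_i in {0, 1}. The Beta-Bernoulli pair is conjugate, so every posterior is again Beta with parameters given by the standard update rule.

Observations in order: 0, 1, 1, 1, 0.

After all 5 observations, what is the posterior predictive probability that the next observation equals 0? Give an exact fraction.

obs 1: x=0 → posterior Beta(3, 7/3)
obs 2: x=1 → posterior Beta(4, 7/3)
obs 3: x=1 → posterior Beta(5, 7/3)
obs 4: x=1 → posterior Beta(6, 7/3)
obs 5: x=0 → posterior Beta(6, 10/3)

5/14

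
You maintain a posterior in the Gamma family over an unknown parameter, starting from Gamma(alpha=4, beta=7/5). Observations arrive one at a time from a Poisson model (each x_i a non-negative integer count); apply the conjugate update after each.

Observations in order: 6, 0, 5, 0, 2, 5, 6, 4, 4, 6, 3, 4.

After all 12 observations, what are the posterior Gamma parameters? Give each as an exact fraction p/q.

alpha=49, beta=67/5

obs 1: x=6 → posterior Gamma(10, 12/5)
obs 2: x=0 → posterior Gamma(10, 17/5)
obs 3: x=5 → posterior Gamma(15, 22/5)
obs 4: x=0 → posterior Gamma(15, 27/5)
obs 5: x=2 → posterior Gamma(17, 32/5)
obs 6: x=5 → posterior Gamma(22, 37/5)
obs 7: x=6 → posterior Gamma(28, 42/5)
obs 8: x=4 → posterior Gamma(32, 47/5)
obs 9: x=4 → posterior Gamma(36, 52/5)
obs 10: x=6 → posterior Gamma(42, 57/5)
obs 11: x=3 → posterior Gamma(45, 62/5)
obs 12: x=4 → posterior Gamma(49, 67/5)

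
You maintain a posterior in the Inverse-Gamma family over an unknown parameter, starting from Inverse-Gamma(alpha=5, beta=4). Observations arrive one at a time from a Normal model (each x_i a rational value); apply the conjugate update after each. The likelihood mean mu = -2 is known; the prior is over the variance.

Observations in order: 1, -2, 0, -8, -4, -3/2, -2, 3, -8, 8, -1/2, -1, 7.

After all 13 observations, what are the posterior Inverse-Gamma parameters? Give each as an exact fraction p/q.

alpha=23/2, beta=613/4

obs 1: x=1 → posterior Inverse-Gamma(11/2, 17/2)
obs 2: x=-2 → posterior Inverse-Gamma(6, 17/2)
obs 3: x=0 → posterior Inverse-Gamma(13/2, 21/2)
obs 4: x=-8 → posterior Inverse-Gamma(7, 57/2)
obs 5: x=-4 → posterior Inverse-Gamma(15/2, 61/2)
obs 6: x=-3/2 → posterior Inverse-Gamma(8, 245/8)
obs 7: x=-2 → posterior Inverse-Gamma(17/2, 245/8)
obs 8: x=3 → posterior Inverse-Gamma(9, 345/8)
obs 9: x=-8 → posterior Inverse-Gamma(19/2, 489/8)
obs 10: x=8 → posterior Inverse-Gamma(10, 889/8)
obs 11: x=-1/2 → posterior Inverse-Gamma(21/2, 449/4)
obs 12: x=-1 → posterior Inverse-Gamma(11, 451/4)
obs 13: x=7 → posterior Inverse-Gamma(23/2, 613/4)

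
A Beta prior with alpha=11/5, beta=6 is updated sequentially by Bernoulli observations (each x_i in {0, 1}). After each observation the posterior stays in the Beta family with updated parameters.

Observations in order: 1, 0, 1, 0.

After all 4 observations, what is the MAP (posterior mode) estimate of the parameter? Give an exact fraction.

16/51

obs 1: x=1 → posterior Beta(16/5, 6)
obs 2: x=0 → posterior Beta(16/5, 7)
obs 3: x=1 → posterior Beta(21/5, 7)
obs 4: x=0 → posterior Beta(21/5, 8)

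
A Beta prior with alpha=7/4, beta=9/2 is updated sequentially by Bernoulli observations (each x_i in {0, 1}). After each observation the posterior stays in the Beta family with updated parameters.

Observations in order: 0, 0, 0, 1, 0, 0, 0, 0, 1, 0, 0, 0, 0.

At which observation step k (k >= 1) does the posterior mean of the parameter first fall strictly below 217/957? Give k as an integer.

obs 1: x=0 → posterior Beta(7/4, 11/2)
obs 2: x=0 → posterior Beta(7/4, 13/2)
obs 3: x=0 → posterior Beta(7/4, 15/2)
obs 4: x=1 → posterior Beta(11/4, 15/2)
obs 5: x=0 → posterior Beta(11/4, 17/2)
obs 6: x=0 → posterior Beta(11/4, 19/2)
obs 7: x=0 → posterior Beta(11/4, 21/2)
obs 8: x=0 → posterior Beta(11/4, 23/2)
obs 9: x=1 → posterior Beta(15/4, 23/2)
obs 10: x=0 → posterior Beta(15/4, 25/2)
obs 11: x=0 → posterior Beta(15/4, 27/2)
obs 12: x=0 → posterior Beta(15/4, 29/2)
obs 13: x=0 → posterior Beta(15/4, 31/2)

k = 2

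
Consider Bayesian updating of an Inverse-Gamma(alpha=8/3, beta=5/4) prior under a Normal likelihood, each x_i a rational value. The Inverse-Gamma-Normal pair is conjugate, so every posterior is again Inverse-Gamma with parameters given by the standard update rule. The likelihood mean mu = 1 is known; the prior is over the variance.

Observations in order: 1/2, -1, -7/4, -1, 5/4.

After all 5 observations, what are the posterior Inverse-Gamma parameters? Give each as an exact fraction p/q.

alpha=31/6, beta=147/16

obs 1: x=1/2 → posterior Inverse-Gamma(19/6, 11/8)
obs 2: x=-1 → posterior Inverse-Gamma(11/3, 27/8)
obs 3: x=-7/4 → posterior Inverse-Gamma(25/6, 229/32)
obs 4: x=-1 → posterior Inverse-Gamma(14/3, 293/32)
obs 5: x=5/4 → posterior Inverse-Gamma(31/6, 147/16)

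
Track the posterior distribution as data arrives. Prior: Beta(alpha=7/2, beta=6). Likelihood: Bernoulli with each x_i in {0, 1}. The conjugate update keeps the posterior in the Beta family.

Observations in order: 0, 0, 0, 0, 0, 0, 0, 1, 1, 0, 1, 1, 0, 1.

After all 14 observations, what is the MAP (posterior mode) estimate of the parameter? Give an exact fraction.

15/43

obs 1: x=0 → posterior Beta(7/2, 7)
obs 2: x=0 → posterior Beta(7/2, 8)
obs 3: x=0 → posterior Beta(7/2, 9)
obs 4: x=0 → posterior Beta(7/2, 10)
obs 5: x=0 → posterior Beta(7/2, 11)
obs 6: x=0 → posterior Beta(7/2, 12)
obs 7: x=0 → posterior Beta(7/2, 13)
obs 8: x=1 → posterior Beta(9/2, 13)
obs 9: x=1 → posterior Beta(11/2, 13)
obs 10: x=0 → posterior Beta(11/2, 14)
obs 11: x=1 → posterior Beta(13/2, 14)
obs 12: x=1 → posterior Beta(15/2, 14)
obs 13: x=0 → posterior Beta(15/2, 15)
obs 14: x=1 → posterior Beta(17/2, 15)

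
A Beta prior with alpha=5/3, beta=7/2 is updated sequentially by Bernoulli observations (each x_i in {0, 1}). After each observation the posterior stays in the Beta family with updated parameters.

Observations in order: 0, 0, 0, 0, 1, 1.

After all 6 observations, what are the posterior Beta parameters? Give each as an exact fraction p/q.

alpha=11/3, beta=15/2

obs 1: x=0 → posterior Beta(5/3, 9/2)
obs 2: x=0 → posterior Beta(5/3, 11/2)
obs 3: x=0 → posterior Beta(5/3, 13/2)
obs 4: x=0 → posterior Beta(5/3, 15/2)
obs 5: x=1 → posterior Beta(8/3, 15/2)
obs 6: x=1 → posterior Beta(11/3, 15/2)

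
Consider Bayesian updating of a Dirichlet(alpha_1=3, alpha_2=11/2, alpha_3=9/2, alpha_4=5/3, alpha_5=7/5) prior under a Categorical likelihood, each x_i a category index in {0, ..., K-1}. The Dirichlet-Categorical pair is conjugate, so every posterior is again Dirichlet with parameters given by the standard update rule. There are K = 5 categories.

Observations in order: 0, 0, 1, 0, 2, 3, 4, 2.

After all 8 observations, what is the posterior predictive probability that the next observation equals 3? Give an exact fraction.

40/361

obs 1: x=0 → posterior Dirichlet(4, 11/2, 9/2, 5/3, 7/5)
obs 2: x=0 → posterior Dirichlet(5, 11/2, 9/2, 5/3, 7/5)
obs 3: x=1 → posterior Dirichlet(5, 13/2, 9/2, 5/3, 7/5)
obs 4: x=0 → posterior Dirichlet(6, 13/2, 9/2, 5/3, 7/5)
obs 5: x=2 → posterior Dirichlet(6, 13/2, 11/2, 5/3, 7/5)
obs 6: x=3 → posterior Dirichlet(6, 13/2, 11/2, 8/3, 7/5)
obs 7: x=4 → posterior Dirichlet(6, 13/2, 11/2, 8/3, 12/5)
obs 8: x=2 → posterior Dirichlet(6, 13/2, 13/2, 8/3, 12/5)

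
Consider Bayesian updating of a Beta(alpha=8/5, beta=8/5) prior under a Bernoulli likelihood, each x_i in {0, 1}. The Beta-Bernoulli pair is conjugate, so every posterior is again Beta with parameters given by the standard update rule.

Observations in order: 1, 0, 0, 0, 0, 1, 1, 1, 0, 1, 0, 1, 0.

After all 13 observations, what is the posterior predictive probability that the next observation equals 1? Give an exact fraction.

38/81

obs 1: x=1 → posterior Beta(13/5, 8/5)
obs 2: x=0 → posterior Beta(13/5, 13/5)
obs 3: x=0 → posterior Beta(13/5, 18/5)
obs 4: x=0 → posterior Beta(13/5, 23/5)
obs 5: x=0 → posterior Beta(13/5, 28/5)
obs 6: x=1 → posterior Beta(18/5, 28/5)
obs 7: x=1 → posterior Beta(23/5, 28/5)
obs 8: x=1 → posterior Beta(28/5, 28/5)
obs 9: x=0 → posterior Beta(28/5, 33/5)
obs 10: x=1 → posterior Beta(33/5, 33/5)
obs 11: x=0 → posterior Beta(33/5, 38/5)
obs 12: x=1 → posterior Beta(38/5, 38/5)
obs 13: x=0 → posterior Beta(38/5, 43/5)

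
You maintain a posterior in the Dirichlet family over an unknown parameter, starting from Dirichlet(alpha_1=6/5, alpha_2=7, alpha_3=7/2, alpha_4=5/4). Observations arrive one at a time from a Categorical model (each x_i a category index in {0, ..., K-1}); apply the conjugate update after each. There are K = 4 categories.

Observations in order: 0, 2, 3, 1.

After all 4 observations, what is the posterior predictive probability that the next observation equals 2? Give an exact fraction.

30/113

obs 1: x=0 → posterior Dirichlet(11/5, 7, 7/2, 5/4)
obs 2: x=2 → posterior Dirichlet(11/5, 7, 9/2, 5/4)
obs 3: x=3 → posterior Dirichlet(11/5, 7, 9/2, 9/4)
obs 4: x=1 → posterior Dirichlet(11/5, 8, 9/2, 9/4)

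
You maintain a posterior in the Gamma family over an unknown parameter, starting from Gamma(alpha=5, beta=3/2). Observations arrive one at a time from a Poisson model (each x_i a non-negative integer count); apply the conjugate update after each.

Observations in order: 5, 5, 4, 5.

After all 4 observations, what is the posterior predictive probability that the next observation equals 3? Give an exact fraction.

15759572281292177751538945600/91733330193268616658399616009

obs 1: x=5 → posterior Gamma(10, 5/2)
obs 2: x=5 → posterior Gamma(15, 7/2)
obs 3: x=4 → posterior Gamma(19, 9/2)
obs 4: x=5 → posterior Gamma(24, 11/2)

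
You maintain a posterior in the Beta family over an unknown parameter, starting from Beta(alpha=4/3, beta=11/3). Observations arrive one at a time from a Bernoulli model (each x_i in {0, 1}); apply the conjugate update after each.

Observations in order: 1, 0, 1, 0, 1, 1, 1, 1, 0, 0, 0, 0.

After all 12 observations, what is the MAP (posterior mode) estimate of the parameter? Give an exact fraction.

obs 1: x=1 → posterior Beta(7/3, 11/3)
obs 2: x=0 → posterior Beta(7/3, 14/3)
obs 3: x=1 → posterior Beta(10/3, 14/3)
obs 4: x=0 → posterior Beta(10/3, 17/3)
obs 5: x=1 → posterior Beta(13/3, 17/3)
obs 6: x=1 → posterior Beta(16/3, 17/3)
obs 7: x=1 → posterior Beta(19/3, 17/3)
obs 8: x=1 → posterior Beta(22/3, 17/3)
obs 9: x=0 → posterior Beta(22/3, 20/3)
obs 10: x=0 → posterior Beta(22/3, 23/3)
obs 11: x=0 → posterior Beta(22/3, 26/3)
obs 12: x=0 → posterior Beta(22/3, 29/3)

19/45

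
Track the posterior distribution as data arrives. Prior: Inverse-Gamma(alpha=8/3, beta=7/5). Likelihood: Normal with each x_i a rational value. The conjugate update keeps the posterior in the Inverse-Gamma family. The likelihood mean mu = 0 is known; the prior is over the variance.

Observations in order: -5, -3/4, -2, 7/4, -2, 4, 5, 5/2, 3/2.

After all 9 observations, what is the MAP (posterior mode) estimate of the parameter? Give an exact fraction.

obs 1: x=-5 → posterior Inverse-Gamma(19/6, 139/10)
obs 2: x=-3/4 → posterior Inverse-Gamma(11/3, 2269/160)
obs 3: x=-2 → posterior Inverse-Gamma(25/6, 2589/160)
obs 4: x=7/4 → posterior Inverse-Gamma(14/3, 1417/80)
obs 5: x=-2 → posterior Inverse-Gamma(31/6, 1577/80)
obs 6: x=4 → posterior Inverse-Gamma(17/3, 2217/80)
obs 7: x=5 → posterior Inverse-Gamma(37/6, 3217/80)
obs 8: x=5/2 → posterior Inverse-Gamma(20/3, 3467/80)
obs 9: x=3/2 → posterior Inverse-Gamma(43/6, 3557/80)

10671/1960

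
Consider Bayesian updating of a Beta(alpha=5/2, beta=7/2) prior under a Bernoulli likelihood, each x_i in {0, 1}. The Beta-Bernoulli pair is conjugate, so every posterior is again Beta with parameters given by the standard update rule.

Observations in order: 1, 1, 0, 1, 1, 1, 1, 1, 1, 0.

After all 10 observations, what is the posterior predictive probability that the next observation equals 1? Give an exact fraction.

obs 1: x=1 → posterior Beta(7/2, 7/2)
obs 2: x=1 → posterior Beta(9/2, 7/2)
obs 3: x=0 → posterior Beta(9/2, 9/2)
obs 4: x=1 → posterior Beta(11/2, 9/2)
obs 5: x=1 → posterior Beta(13/2, 9/2)
obs 6: x=1 → posterior Beta(15/2, 9/2)
obs 7: x=1 → posterior Beta(17/2, 9/2)
obs 8: x=1 → posterior Beta(19/2, 9/2)
obs 9: x=1 → posterior Beta(21/2, 9/2)
obs 10: x=0 → posterior Beta(21/2, 11/2)

21/32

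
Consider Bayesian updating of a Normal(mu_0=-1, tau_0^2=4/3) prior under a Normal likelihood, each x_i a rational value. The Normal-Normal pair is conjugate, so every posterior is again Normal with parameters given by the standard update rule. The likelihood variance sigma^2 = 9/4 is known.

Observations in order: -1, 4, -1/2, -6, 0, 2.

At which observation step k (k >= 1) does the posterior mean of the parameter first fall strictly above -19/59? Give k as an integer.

obs 1: x=-1 → posterior Normal(-1, 36/43)
obs 2: x=4 → posterior Normal(21/59, 36/59)
obs 3: x=-1/2 → posterior Normal(13/75, 12/25)
obs 4: x=-6 → posterior Normal(-83/91, 36/91)
obs 5: x=0 → posterior Normal(-83/107, 36/107)
obs 6: x=2 → posterior Normal(-17/41, 12/41)

k = 2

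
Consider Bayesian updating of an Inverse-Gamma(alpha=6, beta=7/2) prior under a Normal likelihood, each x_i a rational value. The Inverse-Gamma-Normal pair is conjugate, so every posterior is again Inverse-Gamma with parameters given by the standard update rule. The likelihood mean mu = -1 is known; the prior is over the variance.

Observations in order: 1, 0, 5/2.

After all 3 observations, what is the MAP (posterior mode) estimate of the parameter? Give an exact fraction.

obs 1: x=1 → posterior Inverse-Gamma(13/2, 11/2)
obs 2: x=0 → posterior Inverse-Gamma(7, 6)
obs 3: x=5/2 → posterior Inverse-Gamma(15/2, 97/8)

97/68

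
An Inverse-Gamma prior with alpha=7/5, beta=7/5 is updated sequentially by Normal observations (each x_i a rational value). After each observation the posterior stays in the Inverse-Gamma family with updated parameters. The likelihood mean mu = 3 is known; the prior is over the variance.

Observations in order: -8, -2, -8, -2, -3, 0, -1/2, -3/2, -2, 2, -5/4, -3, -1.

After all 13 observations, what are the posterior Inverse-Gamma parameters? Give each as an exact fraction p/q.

obs 1: x=-8 → posterior Inverse-Gamma(19/10, 619/10)
obs 2: x=-2 → posterior Inverse-Gamma(12/5, 372/5)
obs 3: x=-8 → posterior Inverse-Gamma(29/10, 1349/10)
obs 4: x=-2 → posterior Inverse-Gamma(17/5, 737/5)
obs 5: x=-3 → posterior Inverse-Gamma(39/10, 827/5)
obs 6: x=0 → posterior Inverse-Gamma(22/5, 1699/10)
obs 7: x=-1/2 → posterior Inverse-Gamma(49/10, 7041/40)
obs 8: x=-3/2 → posterior Inverse-Gamma(27/5, 3723/20)
obs 9: x=-2 → posterior Inverse-Gamma(59/10, 3973/20)
obs 10: x=2 → posterior Inverse-Gamma(32/5, 3983/20)
obs 11: x=-5/4 → posterior Inverse-Gamma(69/10, 33309/160)
obs 12: x=-3 → posterior Inverse-Gamma(37/5, 36189/160)
obs 13: x=-1 → posterior Inverse-Gamma(79/10, 37469/160)

alpha=79/10, beta=37469/160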